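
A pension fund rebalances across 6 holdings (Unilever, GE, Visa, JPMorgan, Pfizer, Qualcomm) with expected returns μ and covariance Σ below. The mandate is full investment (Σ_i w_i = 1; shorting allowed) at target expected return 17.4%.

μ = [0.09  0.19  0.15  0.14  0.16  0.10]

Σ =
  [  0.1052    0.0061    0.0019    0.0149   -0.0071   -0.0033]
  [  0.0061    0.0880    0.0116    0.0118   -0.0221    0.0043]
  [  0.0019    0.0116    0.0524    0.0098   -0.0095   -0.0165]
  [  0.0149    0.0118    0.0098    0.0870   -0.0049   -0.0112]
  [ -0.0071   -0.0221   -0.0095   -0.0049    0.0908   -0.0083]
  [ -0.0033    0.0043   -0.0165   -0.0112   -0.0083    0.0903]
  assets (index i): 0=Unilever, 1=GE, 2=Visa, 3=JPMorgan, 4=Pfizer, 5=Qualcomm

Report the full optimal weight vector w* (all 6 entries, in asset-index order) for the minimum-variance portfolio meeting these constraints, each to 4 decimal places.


-0.0999  0.4043  0.2586  0.0852  0.3380  0.0139

g=Σ⁻¹μ = [0.7584  2.1415  3.3115  1.2474  2.9451  2.0637]
h=Σ⁻¹𝟙 = [9.0119  10.1925  23.9072  9.2770  18.8616  18.1709]
a=μᵀg=1.824071  b=𝟙ᵀg=12.467450  c=𝟙ᵀh=89.421100  D=ac−b²=7.673133
λ₁=(c·0.174−b)/D = (89.421100·0.174−12.467450)/7.673133 = 0.402941
λ₂=(a−b·0.174)/D = (1.824071−12.467450·0.174)/7.673133 = -0.044997
w* = 0.402941·g + -0.044997·h:
  w_0 = 0.402941·0.7584 + -0.044997·9.0119 = -0.0999  (Unilever)
  w_1 = 0.402941·2.1415 + -0.044997·10.1925 = 0.4043  (GE)
  w_2 = 0.402941·3.3115 + -0.044997·23.9072 = 0.2586  (Visa)
  w_3 = 0.402941·1.2474 + -0.044997·9.2770 = 0.0852  (JPMorgan)
  w_4 = 0.402941·2.9451 + -0.044997·18.8616 = 0.3380  (Pfizer)
  w_5 = 0.402941·2.0637 + -0.044997·18.1709 = 0.0139  (Qualcomm)
Σw_i=1.0000  μᵀw=0.1740
σ²=wᵀΣw=λ₁·μ_p+λ₂ = 0.402941·0.174 + -0.044997 = 0.025115 ≈ 0.0251


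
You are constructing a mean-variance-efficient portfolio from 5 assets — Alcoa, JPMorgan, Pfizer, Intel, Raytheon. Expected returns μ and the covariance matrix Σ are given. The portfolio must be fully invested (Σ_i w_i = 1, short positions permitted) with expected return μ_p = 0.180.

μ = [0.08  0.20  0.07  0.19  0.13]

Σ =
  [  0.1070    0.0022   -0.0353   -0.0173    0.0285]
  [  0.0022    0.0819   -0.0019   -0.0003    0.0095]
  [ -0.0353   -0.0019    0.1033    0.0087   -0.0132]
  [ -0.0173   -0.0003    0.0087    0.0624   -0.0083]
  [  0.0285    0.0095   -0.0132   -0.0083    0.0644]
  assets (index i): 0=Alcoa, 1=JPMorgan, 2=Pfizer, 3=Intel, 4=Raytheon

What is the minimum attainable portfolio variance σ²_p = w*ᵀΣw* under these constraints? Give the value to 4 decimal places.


0.0242

u=Σ⁻¹μ = [1.1117  2.2336  1.0441  3.4653  1.8578]
v=Σ⁻¹𝟙 = [13.5066  10.6929  14.5662  19.5842  13.4830]
a=μᵀu=1.508667  b=𝟙ᵀu=9.712528  c=𝟙ᵀv=71.832896  D=ac−b²=14.038749
λ₁=(c·0.180−b)/D = (71.832896·0.180−9.712528)/14.038749 = 0.229180
λ₂=(a−b·0.180)/D = (1.508667−9.712528·0.180)/14.038749 = -0.017066
w* = 0.229180·u + -0.017066·v:
  w_0 = 0.229180·1.1117 + -0.017066·13.5066 = 0.0243  (Alcoa)
  w_1 = 0.229180·2.2336 + -0.017066·10.6929 = 0.3294  (JPMorgan)
  w_2 = 0.229180·1.0441 + -0.017066·14.5662 = -0.0093  (Pfizer)
  w_3 = 0.229180·3.4653 + -0.017066·19.5842 = 0.4600  (Intel)
  w_4 = 0.229180·1.8578 + -0.017066·13.4830 = 0.1957  (Raytheon)
Σw_i=1.0000  μᵀw=0.1800
σ²=wᵀΣw=λ₁·μ_p+λ₂ = 0.229180·0.180 + -0.017066 = 0.024186 ≈ 0.0242


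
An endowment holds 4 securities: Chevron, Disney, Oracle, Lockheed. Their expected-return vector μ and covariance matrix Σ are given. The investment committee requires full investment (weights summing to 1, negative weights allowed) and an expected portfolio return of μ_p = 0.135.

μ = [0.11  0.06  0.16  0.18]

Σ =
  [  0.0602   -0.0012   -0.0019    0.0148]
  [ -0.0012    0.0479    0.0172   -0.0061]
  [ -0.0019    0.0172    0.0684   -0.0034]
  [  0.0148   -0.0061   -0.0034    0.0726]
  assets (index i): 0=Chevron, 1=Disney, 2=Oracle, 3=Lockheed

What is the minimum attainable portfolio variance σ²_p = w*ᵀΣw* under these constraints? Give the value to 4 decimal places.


x=Σ⁻¹μ = [1.3300  0.7621  2.3028  2.3801]
y=Σ⁻¹𝟙 = [14.1381  18.9769  10.8867  12.9963]
a=μᵀx=0.988888  b=𝟙ᵀx=6.774997  c=𝟙ᵀy=56.997891  D=ac−b²=10.463968
λ₁=(c·0.135−b)/D = (56.997891·0.135−6.774997)/10.463968 = 0.087894
λ₂=(a−b·0.135)/D = (0.988888−6.774997·0.135)/10.463968 = 0.007097
w* = 0.087894·x + 0.007097·y:
  w_0 = 0.087894·1.3300 + 0.007097·14.1381 = 0.2172  (Chevron)
  w_1 = 0.087894·0.7621 + 0.007097·18.9769 = 0.2017  (Disney)
  w_2 = 0.087894·2.3028 + 0.007097·10.8867 = 0.2797  (Oracle)
  w_3 = 0.087894·2.3801 + 0.007097·12.9963 = 0.3014  (Lockheed)
Σw_i=1.0000  μᵀw=0.1350
σ²=wᵀΣw=λ₁·μ_p+λ₂ = 0.087894·0.135 + 0.007097 = 0.018963 ≈ 0.0190

0.0190


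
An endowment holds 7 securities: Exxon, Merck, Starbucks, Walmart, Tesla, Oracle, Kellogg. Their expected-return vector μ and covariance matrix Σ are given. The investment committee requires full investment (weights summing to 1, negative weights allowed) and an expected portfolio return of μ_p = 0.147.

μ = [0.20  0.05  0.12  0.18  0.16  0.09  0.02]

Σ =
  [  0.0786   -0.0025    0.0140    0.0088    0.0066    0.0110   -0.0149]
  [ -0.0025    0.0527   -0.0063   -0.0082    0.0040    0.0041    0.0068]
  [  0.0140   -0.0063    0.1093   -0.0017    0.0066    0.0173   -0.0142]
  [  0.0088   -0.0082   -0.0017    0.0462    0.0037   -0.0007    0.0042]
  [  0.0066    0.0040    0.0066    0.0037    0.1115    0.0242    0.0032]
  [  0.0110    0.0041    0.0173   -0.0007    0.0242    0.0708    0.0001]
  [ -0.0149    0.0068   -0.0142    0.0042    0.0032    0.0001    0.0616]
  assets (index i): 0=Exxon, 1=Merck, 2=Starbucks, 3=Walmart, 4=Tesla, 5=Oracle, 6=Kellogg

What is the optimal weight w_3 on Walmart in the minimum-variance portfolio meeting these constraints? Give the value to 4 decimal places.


u=Σ⁻¹μ = [1.9831  1.5609  0.9491  3.7062  0.9936  0.3370  0.5460]
v=Σ⁻¹𝟙 = [11.0059  20.9903  10.0834  21.8671  4.1163  7.5199  17.1862]
a=μᵀu=1.455904  b=𝟙ᵀu=10.075906  c=𝟙ᵀv=92.769103  D=ac−b²=33.538999
λ₁=(c·0.147−b)/D = (92.769103·0.147−10.075906)/33.538999 = 0.106179
λ₂=(a−b·0.147)/D = (1.455904−10.075906·0.147)/33.538999 = -0.000753
w* = 0.106179·u + -0.000753·v:
  w_0 = 0.106179·1.9831 + -0.000753·11.0059 = 0.2023  (Exxon)
  w_1 = 0.106179·1.5609 + -0.000753·20.9903 = 0.1499  (Merck)
  w_2 = 0.106179·0.9491 + -0.000753·10.0834 = 0.0932  (Starbucks)
  w_3 = 0.106179·3.7062 + -0.000753·21.8671 = 0.3771  (Walmart)
  w_4 = 0.106179·0.9936 + -0.000753·4.1163 = 0.1024  (Tesla)
  w_5 = 0.106179·0.3370 + -0.000753·7.5199 = 0.0301  (Oracle)
  w_6 = 0.106179·0.5460 + -0.000753·17.1862 = 0.0450  (Kellogg)
Σw_i=1.0000  μᵀw=0.1470
σ²=wᵀΣw=λ₁·μ_p+λ₂ = 0.106179·0.147 + -0.000753 = 0.014855 ≈ 0.0149

0.3771


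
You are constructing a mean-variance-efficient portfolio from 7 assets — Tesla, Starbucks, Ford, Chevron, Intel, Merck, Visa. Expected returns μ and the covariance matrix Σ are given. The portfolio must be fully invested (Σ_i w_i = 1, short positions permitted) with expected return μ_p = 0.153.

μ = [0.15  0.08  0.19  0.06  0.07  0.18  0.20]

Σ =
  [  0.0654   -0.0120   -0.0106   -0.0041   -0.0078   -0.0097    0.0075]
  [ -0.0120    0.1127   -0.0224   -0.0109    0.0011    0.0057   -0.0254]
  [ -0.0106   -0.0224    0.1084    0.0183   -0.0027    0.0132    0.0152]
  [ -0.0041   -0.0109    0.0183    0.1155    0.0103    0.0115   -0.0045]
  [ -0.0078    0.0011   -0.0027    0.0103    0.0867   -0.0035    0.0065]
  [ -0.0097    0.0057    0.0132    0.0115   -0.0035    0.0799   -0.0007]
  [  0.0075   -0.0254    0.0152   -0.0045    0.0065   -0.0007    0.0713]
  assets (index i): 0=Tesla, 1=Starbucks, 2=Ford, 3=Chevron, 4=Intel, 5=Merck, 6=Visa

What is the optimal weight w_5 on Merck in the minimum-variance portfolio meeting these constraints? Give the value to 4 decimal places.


g=Σ⁻¹μ = [3.0806  1.9171  1.7636  0.3309  0.9597  2.2171  2.7432]
h=Σ⁻¹𝟙 = [21.9751  16.6554  10.2741  7.7098  12.0604  11.8476  14.9602]
a=μᵀg=1.985294  b=𝟙ᵀg=13.012209  c=𝟙ᵀh=95.482669  D=ac−b²=20.243637
λ₁=(c·0.153−b)/D = (95.482669·0.153−13.012209)/20.243637 = 0.078871
λ₂=(a−b·0.153)/D = (1.985294−13.012209·0.153)/20.243637 = -0.000275
w* = 0.078871·g + -0.000275·h:
  w_0 = 0.078871·3.0806 + -0.000275·21.9751 = 0.2369  (Tesla)
  w_1 = 0.078871·1.9171 + -0.000275·16.6554 = 0.1466  (Starbucks)
  w_2 = 0.078871·1.7636 + -0.000275·10.2741 = 0.1363  (Ford)
  w_3 = 0.078871·0.3309 + -0.000275·7.7098 = 0.0240  (Chevron)
  w_4 = 0.078871·0.9597 + -0.000275·12.0604 = 0.0724  (Intel)
  w_5 = 0.078871·2.2171 + -0.000275·11.8476 = 0.1716  (Merck)
  w_6 = 0.078871·2.7432 + -0.000275·14.9602 = 0.2122  (Visa)
Σw_i=1.0000  μᵀw=0.1530
σ²=wᵀΣw=λ₁·μ_p+λ₂ = 0.078871·0.153 + -0.000275 = 0.011792 ≈ 0.0118

0.1716


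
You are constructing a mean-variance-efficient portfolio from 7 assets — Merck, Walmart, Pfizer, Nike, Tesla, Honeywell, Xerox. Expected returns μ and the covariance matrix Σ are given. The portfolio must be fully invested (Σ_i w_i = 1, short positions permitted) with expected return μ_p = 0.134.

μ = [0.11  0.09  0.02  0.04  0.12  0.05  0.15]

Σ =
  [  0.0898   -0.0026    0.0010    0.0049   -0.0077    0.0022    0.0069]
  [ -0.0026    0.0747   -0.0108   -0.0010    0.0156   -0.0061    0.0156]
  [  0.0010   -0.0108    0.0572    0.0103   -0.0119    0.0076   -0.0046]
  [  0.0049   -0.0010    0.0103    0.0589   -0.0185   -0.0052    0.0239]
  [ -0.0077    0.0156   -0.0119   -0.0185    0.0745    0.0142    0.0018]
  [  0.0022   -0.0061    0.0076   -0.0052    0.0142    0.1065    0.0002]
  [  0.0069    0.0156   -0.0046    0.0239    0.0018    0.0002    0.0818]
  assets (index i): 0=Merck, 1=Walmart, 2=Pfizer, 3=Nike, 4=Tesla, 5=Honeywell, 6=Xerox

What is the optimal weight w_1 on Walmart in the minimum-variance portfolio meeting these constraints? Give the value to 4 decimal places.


0.0701

g=Σ⁻¹μ = [1.2452  0.7181  0.8457  0.4066  1.7496  0.2083  1.4815]
h=Σ⁻¹𝟙 = [11.3678  12.7495  19.7669  17.2054  17.9309  6.9153  4.5077]
a=μᵀg=0.677379  b=𝟙ᵀg=6.655096  c=𝟙ᵀh=90.443497  D=ac−b²=16.974182
λ₁=(c·0.134−b)/D = (90.443497·0.134−6.655096)/16.974182 = 0.321920
λ₂=(a−b·0.134)/D = (0.677379−6.655096·0.134)/16.974182 = -0.012631
w* = 0.321920·g + -0.012631·h:
  w_0 = 0.321920·1.2452 + -0.012631·11.3678 = 0.2573  (Merck)
  w_1 = 0.321920·0.7181 + -0.012631·12.7495 = 0.0701  (Walmart)
  w_2 = 0.321920·0.8457 + -0.012631·19.7669 = 0.0226  (Pfizer)
  w_3 = 0.321920·0.4066 + -0.012631·17.2054 = -0.0864  (Nike)
  w_4 = 0.321920·1.7496 + -0.012631·17.9309 = 0.3367  (Tesla)
  w_5 = 0.321920·0.2083 + -0.012631·6.9153 = -0.0203  (Honeywell)
  w_6 = 0.321920·1.4815 + -0.012631·4.5077 = 0.4200  (Xerox)
Σw_i=1.0000  μᵀw=0.1340
σ²=wᵀΣw=λ₁·μ_p+λ₂ = 0.321920·0.134 + -0.012631 = 0.030506 ≈ 0.0305


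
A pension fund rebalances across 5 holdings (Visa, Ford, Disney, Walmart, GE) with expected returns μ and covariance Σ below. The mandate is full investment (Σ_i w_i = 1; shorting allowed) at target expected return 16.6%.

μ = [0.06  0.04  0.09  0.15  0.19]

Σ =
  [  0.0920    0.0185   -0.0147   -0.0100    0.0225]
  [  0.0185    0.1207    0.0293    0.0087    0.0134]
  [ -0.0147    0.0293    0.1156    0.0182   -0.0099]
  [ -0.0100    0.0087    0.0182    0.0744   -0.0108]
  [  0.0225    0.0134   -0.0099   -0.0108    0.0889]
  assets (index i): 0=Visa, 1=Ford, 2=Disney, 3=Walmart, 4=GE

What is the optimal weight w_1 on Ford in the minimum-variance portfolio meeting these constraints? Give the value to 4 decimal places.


x=Σ⁻¹μ = [0.5067  -0.3716  0.7850  2.2885  2.4304]
y=Σ⁻¹𝟙 = [10.5497  2.4895  8.0573  14.1676  10.8217]
a=μᵀx=0.891240  b=𝟙ᵀx=5.638985  c=𝟙ᵀy=46.085824  D=ac−b²=9.275374
λ₁=(c·0.166−b)/D = (46.085824·0.166−5.638985)/9.275374 = 0.216839
λ₂=(a−b·0.166)/D = (0.891240−5.638985·0.166)/9.275374 = -0.004833
w* = 0.216839·x + -0.004833·y:
  w_0 = 0.216839·0.5067 + -0.004833·10.5497 = 0.0589  (Visa)
  w_1 = 0.216839·-0.3716 + -0.004833·2.4895 = -0.0926  (Ford)
  w_2 = 0.216839·0.7850 + -0.004833·8.0573 = 0.1313  (Disney)
  w_3 = 0.216839·2.2885 + -0.004833·14.1676 = 0.4277  (Walmart)
  w_4 = 0.216839·2.4304 + -0.004833·10.8217 = 0.4747  (GE)
Σw_i=1.0000  μᵀw=0.1660
σ²=wᵀΣw=λ₁·μ_p+λ₂ = 0.216839·0.166 + -0.004833 = 0.031162 ≈ 0.0312

-0.0926


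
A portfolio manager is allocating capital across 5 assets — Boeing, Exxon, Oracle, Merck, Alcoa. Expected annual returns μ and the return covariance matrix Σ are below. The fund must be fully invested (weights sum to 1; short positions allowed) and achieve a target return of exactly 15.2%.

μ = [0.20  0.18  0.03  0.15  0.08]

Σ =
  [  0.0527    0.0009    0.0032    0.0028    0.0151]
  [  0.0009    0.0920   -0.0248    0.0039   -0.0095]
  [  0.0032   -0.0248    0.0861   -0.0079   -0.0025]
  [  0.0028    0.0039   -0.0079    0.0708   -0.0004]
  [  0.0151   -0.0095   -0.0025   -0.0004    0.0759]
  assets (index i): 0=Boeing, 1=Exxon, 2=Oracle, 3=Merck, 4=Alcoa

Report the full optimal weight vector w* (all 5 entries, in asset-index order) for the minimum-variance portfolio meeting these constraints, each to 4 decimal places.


x=Σ⁻¹μ = [3.3871  2.1967  1.0578  1.9857  0.7004]
y=Σ⁻¹𝟙 = [13.0495  16.2140  17.5379  14.7469  13.2639]
a=μᵀx=1.458448  b=𝟙ᵀx=9.327709  c=𝟙ᵀy=74.812174  D=ac−b²=22.103511
λ₁=(c·0.152−b)/D = (74.812174·0.152−9.327709)/22.103511 = 0.092462
λ₂=(a−b·0.152)/D = (1.458448−9.327709·0.152)/22.103511 = 0.001838
w* = 0.092462·x + 0.001838·y:
  w_0 = 0.092462·3.3871 + 0.001838·13.0495 = 0.3372  (Boeing)
  w_1 = 0.092462·2.1967 + 0.001838·16.2140 = 0.2329  (Exxon)
  w_2 = 0.092462·1.0578 + 0.001838·17.5379 = 0.1300  (Oracle)
  w_3 = 0.092462·1.9857 + 0.001838·14.7469 = 0.2107  (Merck)
  w_4 = 0.092462·0.7004 + 0.001838·13.2639 = 0.0891  (Alcoa)
Σw_i=1.0000  μᵀw=0.1520
σ²=wᵀΣw=λ₁·μ_p+λ₂ = 0.092462·0.152 + 0.001838 = 0.015893 ≈ 0.0159

0.3372  0.2329  0.1300  0.2107  0.0891


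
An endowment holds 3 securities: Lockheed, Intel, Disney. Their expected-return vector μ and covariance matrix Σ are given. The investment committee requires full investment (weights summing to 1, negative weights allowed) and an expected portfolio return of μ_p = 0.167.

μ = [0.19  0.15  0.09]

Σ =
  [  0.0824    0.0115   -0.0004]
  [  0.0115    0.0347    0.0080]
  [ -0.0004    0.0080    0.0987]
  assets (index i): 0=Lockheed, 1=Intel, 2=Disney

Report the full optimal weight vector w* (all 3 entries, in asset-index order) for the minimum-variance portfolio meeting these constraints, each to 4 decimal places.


x=Σ⁻¹μ = [1.8095  3.5780  0.6292]
y=Σ⁻¹𝟙 = [8.8267  23.9975  8.2224]
a=μᵀx=0.937137  b=𝟙ᵀx=6.016711  c=𝟙ᵀy=41.046589  D=ac−b²=2.265460
λ₁=(c·0.167−b)/D = (41.046589·0.167−6.016711)/2.265460 = 0.369933
λ₂=(a−b·0.167)/D = (0.937137−6.016711·0.167)/2.265460 = -0.029863
w* = 0.369933·x + -0.029863·y:
  w_0 = 0.369933·1.8095 + -0.029863·8.8267 = 0.4058  (Lockheed)
  w_1 = 0.369933·3.5780 + -0.029863·23.9975 = 0.6070  (Intel)
  w_2 = 0.369933·0.6292 + -0.029863·8.2224 = -0.0128  (Disney)
Σw_i=1.0000  μᵀw=0.1670
σ²=wᵀΣw=λ₁·μ_p+λ₂ = 0.369933·0.167 + -0.029863 = 0.031916 ≈ 0.0319

0.4058  0.6070  -0.0128


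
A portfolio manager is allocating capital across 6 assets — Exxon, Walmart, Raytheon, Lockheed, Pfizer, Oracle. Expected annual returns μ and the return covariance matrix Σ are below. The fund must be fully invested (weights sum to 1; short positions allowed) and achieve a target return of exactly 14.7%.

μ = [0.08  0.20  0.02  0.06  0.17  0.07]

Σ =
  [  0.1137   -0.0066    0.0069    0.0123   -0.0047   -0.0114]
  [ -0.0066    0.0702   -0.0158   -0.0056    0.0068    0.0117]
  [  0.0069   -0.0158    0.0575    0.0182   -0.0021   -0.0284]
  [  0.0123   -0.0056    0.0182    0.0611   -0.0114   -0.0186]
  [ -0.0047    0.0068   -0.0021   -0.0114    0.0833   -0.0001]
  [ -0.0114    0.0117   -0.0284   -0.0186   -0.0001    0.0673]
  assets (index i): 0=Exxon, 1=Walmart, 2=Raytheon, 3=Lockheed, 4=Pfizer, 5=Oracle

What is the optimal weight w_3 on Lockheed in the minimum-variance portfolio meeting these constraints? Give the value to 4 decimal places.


x=Σ⁻¹μ = [0.8755  2.8947  1.4851  1.5525  2.1059  1.7441]
y=Σ⁻¹𝟙 = [9.6274  16.9435  31.1720  19.1695  14.6126  32.0180]
a=μᵀx=1.251935  b=𝟙ᵀx=10.657898  c=𝟙ᵀy=123.543005  D=ac−b²=41.076983
λ₁=(c·0.147−b)/D = (123.543005·0.147−10.657898)/41.076983 = 0.182655
λ₂=(a−b·0.147)/D = (1.251935−10.657898·0.147)/41.076983 = -0.007663
w* = 0.182655·x + -0.007663·y:
  w_0 = 0.182655·0.8755 + -0.007663·9.6274 = 0.0861  (Exxon)
  w_1 = 0.182655·2.8947 + -0.007663·16.9435 = 0.3989  (Walmart)
  w_2 = 0.182655·1.4851 + -0.007663·31.1720 = 0.0324  (Raytheon)
  w_3 = 0.182655·1.5525 + -0.007663·19.1695 = 0.1367  (Lockheed)
  w_4 = 0.182655·2.1059 + -0.007663·14.6126 = 0.2727  (Pfizer)
  w_5 = 0.182655·1.7441 + -0.007663·32.0180 = 0.0732  (Oracle)
Σw_i=1.0000  μᵀw=0.1470
σ²=wᵀΣw=λ₁·μ_p+λ₂ = 0.182655·0.147 + -0.007663 = 0.019187 ≈ 0.0192

0.1367


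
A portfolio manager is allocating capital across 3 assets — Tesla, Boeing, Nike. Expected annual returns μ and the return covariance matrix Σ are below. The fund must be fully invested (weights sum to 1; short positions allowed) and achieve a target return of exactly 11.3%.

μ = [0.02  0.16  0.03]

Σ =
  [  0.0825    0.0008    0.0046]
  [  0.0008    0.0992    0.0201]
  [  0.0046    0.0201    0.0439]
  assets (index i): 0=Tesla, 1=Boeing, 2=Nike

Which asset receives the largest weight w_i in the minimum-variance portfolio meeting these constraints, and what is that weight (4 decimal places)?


Boeing (0.6533)

g=Σ⁻¹μ = [0.2315  1.6286  -0.0865]
h=Σ⁻¹𝟙 = [11.0134  6.1838  18.7937]
a=μᵀg=0.262604  b=𝟙ᵀg=1.773491  c=𝟙ᵀh=35.990889  D=ac−b²=6.306095
λ₁=(c·0.113−b)/D = (35.990889·0.113−1.773491)/6.306095 = 0.363693
λ₂=(a−b·0.113)/D = (0.262604−1.773491·0.113)/6.306095 = 0.009863
w* = 0.363693·g + 0.009863·h:
  w_0 = 0.363693·0.2315 + 0.009863·11.0134 = 0.1928  (Tesla)
  w_1 = 0.363693·1.6286 + 0.009863·6.1838 = 0.6533  (Boeing)
  w_2 = 0.363693·-0.0865 + 0.009863·18.7937 = 0.1539  (Nike)
Σw_i=1.0000  μᵀw=0.1130
σ²=wᵀΣw=λ₁·μ_p+λ₂ = 0.363693·0.113 + 0.009863 = 0.050961 ≈ 0.0510


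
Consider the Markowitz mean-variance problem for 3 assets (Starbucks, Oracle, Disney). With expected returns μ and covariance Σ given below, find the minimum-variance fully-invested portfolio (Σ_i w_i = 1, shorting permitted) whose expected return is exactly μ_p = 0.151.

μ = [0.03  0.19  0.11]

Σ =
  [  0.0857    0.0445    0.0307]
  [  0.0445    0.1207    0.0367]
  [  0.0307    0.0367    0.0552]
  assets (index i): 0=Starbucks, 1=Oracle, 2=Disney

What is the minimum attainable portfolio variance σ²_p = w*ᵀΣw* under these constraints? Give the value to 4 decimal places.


0.0604

u=Σ⁻¹μ = [-0.9650  1.4550  1.5621]
v=Σ⁻¹𝟙 = [5.7509  2.0417  13.5601]
a=μᵀu=0.419326  b=𝟙ᵀu=2.052057  c=𝟙ᵀv=21.352668  D=ac−b²=4.742780
λ₁=(c·0.151−b)/D = (21.352668·0.151−2.052057)/4.742780 = 0.247154
λ₂=(a−b·0.151)/D = (0.419326−2.052057·0.151)/4.742780 = 0.023080
w* = 0.247154·u + 0.023080·v:
  w_0 = 0.247154·-0.9650 + 0.023080·5.7509 = -0.1058  (Starbucks)
  w_1 = 0.247154·1.4550 + 0.023080·2.0417 = 0.4067  (Oracle)
  w_2 = 0.247154·1.5621 + 0.023080·13.5601 = 0.6991  (Disney)
Σw_i=1.0000  μᵀw=0.1510
σ²=wᵀΣw=λ₁·μ_p+λ₂ = 0.247154·0.151 + 0.023080 = 0.060401 ≈ 0.0604


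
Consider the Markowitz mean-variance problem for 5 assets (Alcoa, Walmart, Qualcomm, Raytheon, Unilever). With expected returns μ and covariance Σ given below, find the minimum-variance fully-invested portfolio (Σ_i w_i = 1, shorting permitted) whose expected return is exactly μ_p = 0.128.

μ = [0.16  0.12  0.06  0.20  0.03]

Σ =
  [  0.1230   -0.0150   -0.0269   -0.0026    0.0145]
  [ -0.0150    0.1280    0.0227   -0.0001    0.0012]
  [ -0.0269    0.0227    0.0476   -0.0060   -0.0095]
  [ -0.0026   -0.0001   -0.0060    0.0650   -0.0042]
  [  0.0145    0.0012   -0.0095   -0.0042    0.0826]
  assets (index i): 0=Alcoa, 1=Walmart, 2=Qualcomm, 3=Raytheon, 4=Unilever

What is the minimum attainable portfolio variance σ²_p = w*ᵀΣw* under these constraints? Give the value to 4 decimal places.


0.0133

g=Σ⁻¹μ = [1.9630  0.7123  2.5568  3.4233  0.4764]
h=Σ⁻¹𝟙 = [14.4866  3.5637  32.8624  19.9273  14.3046]
a=μᵀg=1.251930  b=𝟙ᵀg=9.131835  c=𝟙ᵀh=85.144511  D=ac−b²=23.204541
λ₁=(c·0.128−b)/D = (85.144511·0.128−9.131835)/23.204541 = 0.076134
λ₂=(a−b·0.128)/D = (1.251930−9.131835·0.128)/23.204541 = 0.003579
w* = 0.076134·g + 0.003579·h:
  w_0 = 0.076134·1.9630 + 0.003579·14.4866 = 0.2013  (Alcoa)
  w_1 = 0.076134·0.7123 + 0.003579·3.5637 = 0.0670  (Walmart)
  w_2 = 0.076134·2.5568 + 0.003579·32.8624 = 0.3123  (Qualcomm)
  w_3 = 0.076134·3.4233 + 0.003579·19.9273 = 0.3320  (Raytheon)
  w_4 = 0.076134·0.4764 + 0.003579·14.3046 = 0.0875  (Unilever)
Σw_i=1.0000  μᵀw=0.1280
σ²=wᵀΣw=λ₁·μ_p+λ₂ = 0.076134·0.128 + 0.003579 = 0.013324 ≈ 0.0133


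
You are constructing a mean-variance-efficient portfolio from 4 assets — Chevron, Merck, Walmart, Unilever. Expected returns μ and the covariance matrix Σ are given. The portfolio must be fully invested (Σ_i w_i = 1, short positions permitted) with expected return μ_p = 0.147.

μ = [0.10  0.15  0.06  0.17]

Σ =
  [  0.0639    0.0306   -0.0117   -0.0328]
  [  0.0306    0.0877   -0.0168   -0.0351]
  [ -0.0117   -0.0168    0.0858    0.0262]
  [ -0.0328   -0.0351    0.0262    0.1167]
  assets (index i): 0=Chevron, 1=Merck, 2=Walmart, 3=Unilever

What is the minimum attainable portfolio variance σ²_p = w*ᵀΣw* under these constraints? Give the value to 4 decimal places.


p=Σ⁻¹μ = [1.9329  2.1593  0.6191  2.5105]
q=Σ⁻¹𝟙 = [19.4493  13.0466  12.2150  15.2171]
a=μᵀp=0.981108  b=𝟙ᵀp=7.221734  c=𝟙ᵀq=59.928081  D=ac−b²=6.642459
λ₁=(c·0.147−b)/D = (59.928081·0.147−7.221734)/6.642459 = 0.239022
λ₂=(a−b·0.147)/D = (0.981108−7.221734·0.147)/6.642459 = -0.012117
w* = 0.239022·p + -0.012117·q:
  w_0 = 0.239022·1.9329 + -0.012117·19.4493 = 0.2263  (Chevron)
  w_1 = 0.239022·2.1593 + -0.012117·13.0466 = 0.3580  (Merck)
  w_2 = 0.239022·0.6191 + -0.012117·12.2150 = -0.0000  (Walmart)
  w_3 = 0.239022·2.5105 + -0.012117·15.2171 = 0.4157  (Unilever)
Σw_i=1.0000  μᵀw=0.1470
σ²=wᵀΣw=λ₁·μ_p+λ₂ = 0.239022·0.147 + -0.012117 = 0.023019 ≈ 0.0230

0.0230


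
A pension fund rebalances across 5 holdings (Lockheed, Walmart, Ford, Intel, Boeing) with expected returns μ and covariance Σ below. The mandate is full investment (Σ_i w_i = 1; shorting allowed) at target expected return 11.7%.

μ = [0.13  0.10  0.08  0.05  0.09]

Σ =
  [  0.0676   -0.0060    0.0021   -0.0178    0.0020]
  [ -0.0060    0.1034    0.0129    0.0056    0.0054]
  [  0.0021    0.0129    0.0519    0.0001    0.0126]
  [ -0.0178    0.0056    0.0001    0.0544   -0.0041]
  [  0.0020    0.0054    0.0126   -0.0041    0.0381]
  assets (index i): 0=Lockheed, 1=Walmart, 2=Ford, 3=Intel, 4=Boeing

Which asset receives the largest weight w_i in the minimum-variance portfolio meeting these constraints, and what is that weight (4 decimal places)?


p=Σ⁻¹μ = [2.3763  0.8091  0.7385  1.7679  2.0688]
q=Σ⁻¹𝟙 = [21.3214  6.8905  10.9697  26.3902  23.3630]
a=μᵀp=0.723491  b=𝟙ᵀp=7.760579  c=𝟙ᵀq=88.934693  D=ac−b²=4.116885
λ₁=(c·0.117−b)/D = (88.934693·0.117−7.760579)/4.116885 = 0.642423
λ₂=(a−b·0.117)/D = (0.723491−7.760579·0.117)/4.116885 = -0.044815
w* = 0.642423·p + -0.044815·q:
  w_0 = 0.642423·2.3763 + -0.044815·21.3214 = 0.5711  (Lockheed)
  w_1 = 0.642423·0.8091 + -0.044815·6.8905 = 0.2110  (Walmart)
  w_2 = 0.642423·0.7385 + -0.044815·10.9697 = -0.0172  (Ford)
  w_3 = 0.642423·1.7679 + -0.044815·26.3902 = -0.0469  (Intel)
  w_4 = 0.642423·2.0688 + -0.044815·23.3630 = 0.2820  (Boeing)
Σw_i=1.0000  μᵀw=0.1170
σ²=wᵀΣw=λ₁·μ_p+λ₂ = 0.642423·0.117 + -0.044815 = 0.030349 ≈ 0.0303

Lockheed (0.5711)


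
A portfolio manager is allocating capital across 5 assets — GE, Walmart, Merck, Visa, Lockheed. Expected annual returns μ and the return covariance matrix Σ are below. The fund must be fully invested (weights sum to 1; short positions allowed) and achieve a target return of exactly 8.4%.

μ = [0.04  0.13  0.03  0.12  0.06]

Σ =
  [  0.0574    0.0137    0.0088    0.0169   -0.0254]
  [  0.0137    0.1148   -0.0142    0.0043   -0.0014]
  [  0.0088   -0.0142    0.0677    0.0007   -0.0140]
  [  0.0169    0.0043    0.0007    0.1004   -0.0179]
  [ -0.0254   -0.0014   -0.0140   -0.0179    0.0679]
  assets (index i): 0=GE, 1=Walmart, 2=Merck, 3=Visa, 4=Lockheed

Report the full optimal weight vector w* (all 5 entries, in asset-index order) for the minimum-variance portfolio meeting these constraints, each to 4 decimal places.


u=Σ⁻¹μ = [0.6355  1.1430  0.9359  1.3340  1.6896]
v=Σ⁻¹𝟙 = [22.5416  8.4205  19.7643  11.0745  30.3281]
a=μᵀu=0.463535  b=𝟙ᵀu=5.737883  c=𝟙ᵀv=92.129055  D=ac−b²=9.781769
λ₁=(c·0.084−b)/D = (92.129055·0.084−5.737883)/9.781769 = 0.204560
λ₂=(a−b·0.084)/D = (0.463535−5.737883·0.084)/9.781769 = -0.001886
w* = 0.204560·u + -0.001886·v:
  w_0 = 0.204560·0.6355 + -0.001886·22.5416 = 0.0875  (GE)
  w_1 = 0.204560·1.1430 + -0.001886·8.4205 = 0.2179  (Walmart)
  w_2 = 0.204560·0.9359 + -0.001886·19.7643 = 0.1542  (Merck)
  w_3 = 0.204560·1.3340 + -0.001886·11.0745 = 0.2520  (Visa)
  w_4 = 0.204560·1.6896 + -0.001886·30.3281 = 0.2884  (Lockheed)
Σw_i=1.0000  μᵀw=0.0840
σ²=wᵀΣw=λ₁·μ_p+λ₂ = 0.204560·0.084 + -0.001886 = 0.015297 ≈ 0.0153

0.0875  0.2179  0.1542  0.2520  0.2884


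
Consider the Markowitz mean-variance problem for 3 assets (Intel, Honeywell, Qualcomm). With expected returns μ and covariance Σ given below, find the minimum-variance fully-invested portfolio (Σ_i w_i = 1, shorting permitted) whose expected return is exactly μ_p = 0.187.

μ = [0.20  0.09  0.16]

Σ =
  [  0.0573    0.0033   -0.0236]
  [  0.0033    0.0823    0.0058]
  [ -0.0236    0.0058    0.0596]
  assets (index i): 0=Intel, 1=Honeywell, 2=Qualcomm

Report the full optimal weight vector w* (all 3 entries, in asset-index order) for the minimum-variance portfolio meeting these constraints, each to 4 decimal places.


x=Σ⁻¹μ = [5.4288  0.5389  4.7818]
y=Σ⁻¹𝟙 = [28.0453  9.1236  26.9958]
a=μᵀx=1.899353  b=𝟙ᵀx=10.749511  c=𝟙ᵀy=64.164716  D=ac−b²=6.319450
λ₁=(c·0.187−b)/D = (64.164716·0.187−10.749511)/6.319450 = 0.197690
λ₂=(a−b·0.187)/D = (1.899353−10.749511·0.187)/6.319450 = -0.017534
w* = 0.197690·x + -0.017534·y:
  w_0 = 0.197690·5.4288 + -0.017534·28.0453 = 0.5815  (Intel)
  w_1 = 0.197690·0.5389 + -0.017534·9.1236 = -0.0534  (Honeywell)
  w_2 = 0.197690·4.7818 + -0.017534·26.9958 = 0.4720  (Qualcomm)
Σw_i=1.0000  μᵀw=0.1870
σ²=wᵀΣw=λ₁·μ_p+λ₂ = 0.197690·0.187 + -0.017534 = 0.019434 ≈ 0.0194

0.5815  -0.0534  0.4720


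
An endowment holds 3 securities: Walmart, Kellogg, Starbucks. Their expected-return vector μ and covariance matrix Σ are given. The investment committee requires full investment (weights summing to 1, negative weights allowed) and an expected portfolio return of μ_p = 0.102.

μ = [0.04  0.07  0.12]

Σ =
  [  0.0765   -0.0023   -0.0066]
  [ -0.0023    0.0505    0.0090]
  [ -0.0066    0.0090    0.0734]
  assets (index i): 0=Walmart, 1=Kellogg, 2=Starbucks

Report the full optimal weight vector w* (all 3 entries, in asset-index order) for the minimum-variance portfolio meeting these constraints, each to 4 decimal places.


0.0617  0.2613  0.6770

x=Σ⁻¹μ = [0.6915  1.1401  1.5573]
y=Σ⁻¹𝟙 = [14.7162  18.2062  12.7149]
a=μᵀx=0.294339  b=𝟙ᵀx=3.388868  c=𝟙ᵀy=45.637317  D=ac−b²=1.948401
λ₁=(c·0.102−b)/D = (45.637317·0.102−3.388868)/1.948401 = 0.649834
λ₂=(a−b·0.102)/D = (0.294339−3.388868·0.102)/1.948401 = -0.026343
w* = 0.649834·x + -0.026343·y:
  w_0 = 0.649834·0.6915 + -0.026343·14.7162 = 0.0617  (Walmart)
  w_1 = 0.649834·1.1401 + -0.026343·18.2062 = 0.2613  (Kellogg)
  w_2 = 0.649834·1.5573 + -0.026343·12.7149 = 0.6770  (Starbucks)
Σw_i=1.0000  μᵀw=0.1020
σ²=wᵀΣw=λ₁·μ_p+λ₂ = 0.649834·0.102 + -0.026343 = 0.039941 ≈ 0.0399


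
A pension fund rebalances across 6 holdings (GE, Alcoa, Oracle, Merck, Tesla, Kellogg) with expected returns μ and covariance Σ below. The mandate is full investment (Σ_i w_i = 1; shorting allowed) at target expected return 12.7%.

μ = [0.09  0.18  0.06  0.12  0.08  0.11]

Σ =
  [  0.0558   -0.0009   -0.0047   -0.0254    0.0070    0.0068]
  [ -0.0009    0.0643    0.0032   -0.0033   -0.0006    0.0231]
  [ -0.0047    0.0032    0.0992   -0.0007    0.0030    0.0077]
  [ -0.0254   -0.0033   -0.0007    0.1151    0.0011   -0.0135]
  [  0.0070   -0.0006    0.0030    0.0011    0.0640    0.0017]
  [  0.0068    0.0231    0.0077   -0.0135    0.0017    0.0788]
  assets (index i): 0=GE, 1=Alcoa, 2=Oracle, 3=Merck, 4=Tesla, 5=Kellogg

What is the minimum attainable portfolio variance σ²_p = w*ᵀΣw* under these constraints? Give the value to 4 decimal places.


p=Σ⁻¹μ = [2.2759  2.6725  0.5606  1.6896  0.9541  0.6302]
q=Σ⁻¹𝟙 = [23.3181  13.3596  9.8598  15.1124  12.2621  8.1229]
a=μᵀp=1.067927  b=𝟙ᵀp=8.782926  c=𝟙ᵀq=82.034927  D=ac−b²=10.467511
λ₁=(c·0.127−b)/D = (82.034927·0.127−8.782926)/10.467511 = 0.156246
λ₂=(a−b·0.127)/D = (1.067927−8.782926·0.127)/10.467511 = -0.004538
w* = 0.156246·p + -0.004538·q:
  w_0 = 0.156246·2.2759 + -0.004538·23.3181 = 0.2498  (GE)
  w_1 = 0.156246·2.6725 + -0.004538·13.3596 = 0.3569  (Alcoa)
  w_2 = 0.156246·0.5606 + -0.004538·9.8598 = 0.0428  (Oracle)
  w_3 = 0.156246·1.6896 + -0.004538·15.1124 = 0.1954  (Merck)
  w_4 = 0.156246·0.9541 + -0.004538·12.2621 = 0.0934  (Tesla)
  w_5 = 0.156246·0.6302 + -0.004538·8.1229 = 0.0616  (Kellogg)
Σw_i=1.0000  μᵀw=0.1270
σ²=wᵀΣw=λ₁·μ_p+λ₂ = 0.156246·0.127 + -0.004538 = 0.015305 ≈ 0.0153

0.0153


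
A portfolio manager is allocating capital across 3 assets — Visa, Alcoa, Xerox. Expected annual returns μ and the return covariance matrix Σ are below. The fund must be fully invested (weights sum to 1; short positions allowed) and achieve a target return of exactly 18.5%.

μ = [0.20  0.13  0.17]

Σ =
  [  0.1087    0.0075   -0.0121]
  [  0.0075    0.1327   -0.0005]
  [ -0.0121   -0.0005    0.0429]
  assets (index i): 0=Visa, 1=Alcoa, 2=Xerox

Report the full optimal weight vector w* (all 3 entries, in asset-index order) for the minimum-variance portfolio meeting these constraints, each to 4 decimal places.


x=Σ⁻¹μ = [2.2943  0.8674  4.6199]
y=Σ⁻¹𝟙 = [11.6891  6.9757  26.6883]
a=μᵀx=1.357020  b=𝟙ᵀx=7.781675  c=𝟙ᵀy=45.353112  D=ac−b²=0.990599
λ₁=(c·0.185−b)/D = (45.353112·0.185−7.781675)/0.990599 = 0.614426
λ₂=(a−b·0.185)/D = (1.357020−7.781675·0.185)/0.990599 = -0.083374
w* = 0.614426·x + -0.083374·y:
  w_0 = 0.614426·2.2943 + -0.083374·11.6891 = 0.4351  (Visa)
  w_1 = 0.614426·0.8674 + -0.083374·6.9757 = -0.0486  (Alcoa)
  w_2 = 0.614426·4.6199 + -0.083374·26.6883 = 0.6135  (Xerox)
Σw_i=1.0000  μᵀw=0.1850
σ²=wᵀΣw=λ₁·μ_p+λ₂ = 0.614426·0.185 + -0.083374 = 0.030295 ≈ 0.0303

0.4351  -0.0486  0.6135


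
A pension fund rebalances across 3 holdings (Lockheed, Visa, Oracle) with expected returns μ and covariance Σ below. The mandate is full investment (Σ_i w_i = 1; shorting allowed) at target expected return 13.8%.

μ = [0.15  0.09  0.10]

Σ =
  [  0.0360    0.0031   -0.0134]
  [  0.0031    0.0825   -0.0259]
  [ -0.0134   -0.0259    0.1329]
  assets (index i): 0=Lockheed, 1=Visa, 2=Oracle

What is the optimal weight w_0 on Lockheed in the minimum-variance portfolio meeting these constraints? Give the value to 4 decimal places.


0.7745

p=Σ⁻¹μ = [4.6006  1.3846  1.4862]
q=Σ⁻¹𝟙 = [31.5562  15.2282  13.6739]
a=μᵀp=0.963321  b=𝟙ᵀp=7.471364  c=𝟙ᵀq=60.458368  D=ac−b²=2.419546
λ₁=(c·0.138−b)/D = (60.458368·0.138−7.471364)/2.419546 = 0.360353
λ₂=(a−b·0.138)/D = (0.963321−7.471364·0.138)/2.419546 = -0.027992
w* = 0.360353·p + -0.027992·q:
  w_0 = 0.360353·4.6006 + -0.027992·31.5562 = 0.7745  (Lockheed)
  w_1 = 0.360353·1.3846 + -0.027992·15.2282 = 0.0727  (Visa)
  w_2 = 0.360353·1.4862 + -0.027992·13.6739 = 0.1528  (Oracle)
Σw_i=1.0000  μᵀw=0.1380
σ²=wᵀΣw=λ₁·μ_p+λ₂ = 0.360353·0.138 + -0.027992 = 0.021737 ≈ 0.0217


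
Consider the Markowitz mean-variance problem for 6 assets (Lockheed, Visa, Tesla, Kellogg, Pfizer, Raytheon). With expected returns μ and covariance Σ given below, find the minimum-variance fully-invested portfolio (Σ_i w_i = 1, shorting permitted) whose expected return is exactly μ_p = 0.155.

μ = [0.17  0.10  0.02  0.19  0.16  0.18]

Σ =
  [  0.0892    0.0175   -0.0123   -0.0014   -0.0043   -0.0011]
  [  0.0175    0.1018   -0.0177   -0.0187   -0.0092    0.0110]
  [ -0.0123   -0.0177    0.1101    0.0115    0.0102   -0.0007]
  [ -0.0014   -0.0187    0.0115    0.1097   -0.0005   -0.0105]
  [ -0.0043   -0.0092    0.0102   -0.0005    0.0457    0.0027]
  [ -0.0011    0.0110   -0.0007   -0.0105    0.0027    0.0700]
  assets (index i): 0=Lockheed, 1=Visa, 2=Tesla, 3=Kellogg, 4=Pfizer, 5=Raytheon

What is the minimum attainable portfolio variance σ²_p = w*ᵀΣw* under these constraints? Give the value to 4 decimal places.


0.0128

p=Σ⁻¹μ = [1.9375  1.1169  0.0134  2.2130  3.7751  2.6128]
q=Σ⁻¹𝟙 = [11.5207  12.1767  9.0774  11.7860  22.7204  13.5356]
a=μᵀp=1.936132  b=𝟙ᵀp=11.668758  c=𝟙ᵀq=80.816858  D=ac−b²=20.312230
λ₁=(c·0.155−b)/D = (80.816858·0.155−11.668758)/20.312230 = 0.042233
λ₂=(a−b·0.155)/D = (1.936132−11.668758·0.155)/20.312230 = 0.006276
w* = 0.042233·p + 0.006276·q:
  w_0 = 0.042233·1.9375 + 0.006276·11.5207 = 0.1541  (Lockheed)
  w_1 = 0.042233·1.1169 + 0.006276·12.1767 = 0.1236  (Visa)
  w_2 = 0.042233·0.0134 + 0.006276·9.0774 = 0.0575  (Tesla)
  w_3 = 0.042233·2.2130 + 0.006276·11.7860 = 0.1674  (Kellogg)
  w_4 = 0.042233·3.7751 + 0.006276·22.7204 = 0.3020  (Pfizer)
  w_5 = 0.042233·2.6128 + 0.006276·13.5356 = 0.1953  (Raytheon)
Σw_i=1.0000  μᵀw=0.1550
σ²=wᵀΣw=λ₁·μ_p+λ₂ = 0.042233·0.155 + 0.006276 = 0.012822 ≈ 0.0128


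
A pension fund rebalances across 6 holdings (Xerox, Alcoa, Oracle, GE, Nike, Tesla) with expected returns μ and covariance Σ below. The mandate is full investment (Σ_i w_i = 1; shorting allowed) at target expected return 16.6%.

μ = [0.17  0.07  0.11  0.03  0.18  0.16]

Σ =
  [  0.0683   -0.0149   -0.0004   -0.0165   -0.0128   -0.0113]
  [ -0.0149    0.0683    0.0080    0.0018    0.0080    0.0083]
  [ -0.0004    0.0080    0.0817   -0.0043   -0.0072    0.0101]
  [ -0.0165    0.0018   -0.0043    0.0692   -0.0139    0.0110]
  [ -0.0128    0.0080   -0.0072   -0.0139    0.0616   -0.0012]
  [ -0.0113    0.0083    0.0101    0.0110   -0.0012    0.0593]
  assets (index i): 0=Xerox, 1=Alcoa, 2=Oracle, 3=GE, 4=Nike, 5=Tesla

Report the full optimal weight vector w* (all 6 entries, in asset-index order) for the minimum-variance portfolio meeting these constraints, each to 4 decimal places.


u=Σ⁻¹μ = [4.4840  0.9163  1.4126  1.9900  4.4055  2.9038]
v=Σ⁻¹𝟙 = [31.8658  14.2568  13.1032  25.9509  28.6730  14.4749]
a=μᵀu=2.299103  b=𝟙ᵀu=16.112165  c=𝟙ᵀv=128.324555  D=ac−b²=35.429431
λ₁=(c·0.166−b)/D = (128.324555·0.166−16.112165)/35.429431 = 0.146480
λ₂=(a−b·0.166)/D = (2.299103−16.112165·0.166)/35.429431 = -0.010599
w* = 0.146480·u + -0.010599·v:
  w_0 = 0.146480·4.4840 + -0.010599·31.8658 = 0.3191  (Xerox)
  w_1 = 0.146480·0.9163 + -0.010599·14.2568 = -0.0169  (Alcoa)
  w_2 = 0.146480·1.4126 + -0.010599·13.1032 = 0.0680  (Oracle)
  w_3 = 0.146480·1.9900 + -0.010599·25.9509 = 0.0164  (GE)
  w_4 = 0.146480·4.4055 + -0.010599·28.6730 = 0.3414  (Nike)
  w_5 = 0.146480·2.9038 + -0.010599·14.4749 = 0.2719  (Tesla)
Σw_i=1.0000  μᵀw=0.1660
σ²=wᵀΣw=λ₁·μ_p+λ₂ = 0.146480·0.166 + -0.010599 = 0.013717 ≈ 0.0137

0.3191  -0.0169  0.0680  0.0164  0.3414  0.2719


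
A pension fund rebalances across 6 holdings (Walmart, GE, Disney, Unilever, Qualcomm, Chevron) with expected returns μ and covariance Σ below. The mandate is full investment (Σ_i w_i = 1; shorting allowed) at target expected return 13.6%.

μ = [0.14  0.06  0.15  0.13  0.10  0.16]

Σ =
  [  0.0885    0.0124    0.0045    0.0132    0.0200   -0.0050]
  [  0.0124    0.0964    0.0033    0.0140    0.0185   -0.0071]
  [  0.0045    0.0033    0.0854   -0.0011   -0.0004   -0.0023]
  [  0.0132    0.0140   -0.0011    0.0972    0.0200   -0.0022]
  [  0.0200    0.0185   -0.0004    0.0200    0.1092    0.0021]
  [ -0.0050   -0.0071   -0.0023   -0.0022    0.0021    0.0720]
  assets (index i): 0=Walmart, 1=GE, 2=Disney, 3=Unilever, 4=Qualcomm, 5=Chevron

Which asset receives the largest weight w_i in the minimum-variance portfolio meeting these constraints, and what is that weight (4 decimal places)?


Chevron (0.3036)

u=Σ⁻¹μ = [1.3336  0.3376  1.7545  1.1061  0.3715  2.4271]
v=Σ⁻¹𝟙 = [8.3009  8.0886  11.5018  7.5297  4.6275  15.7255]
a=μᵀu=1.039413  b=𝟙ᵀu=7.330403  c=𝟙ᵀv=55.773999  D=ac−b²=4.237393
λ₁=(c·0.136−b)/D = (55.773999·0.136−7.330403)/4.237393 = 0.060146
λ₂=(a−b·0.136)/D = (1.039413−7.330403·0.136)/4.237393 = 0.010025
w* = 0.060146·u + 0.010025·v:
  w_0 = 0.060146·1.3336 + 0.010025·8.3009 = 0.1634  (Walmart)
  w_1 = 0.060146·0.3376 + 0.010025·8.0886 = 0.1014  (GE)
  w_2 = 0.060146·1.7545 + 0.010025·11.5018 = 0.2208  (Disney)
  w_3 = 0.060146·1.1061 + 0.010025·7.5297 = 0.1420  (Unilever)
  w_4 = 0.060146·0.3715 + 0.010025·4.6275 = 0.0687  (Qualcomm)
  w_5 = 0.060146·2.4271 + 0.010025·15.7255 = 0.3036  (Chevron)
Σw_i=1.0000  μᵀw=0.1360
σ²=wᵀΣw=λ₁·μ_p+λ₂ = 0.060146·0.136 + 0.010025 = 0.018204 ≈ 0.0182


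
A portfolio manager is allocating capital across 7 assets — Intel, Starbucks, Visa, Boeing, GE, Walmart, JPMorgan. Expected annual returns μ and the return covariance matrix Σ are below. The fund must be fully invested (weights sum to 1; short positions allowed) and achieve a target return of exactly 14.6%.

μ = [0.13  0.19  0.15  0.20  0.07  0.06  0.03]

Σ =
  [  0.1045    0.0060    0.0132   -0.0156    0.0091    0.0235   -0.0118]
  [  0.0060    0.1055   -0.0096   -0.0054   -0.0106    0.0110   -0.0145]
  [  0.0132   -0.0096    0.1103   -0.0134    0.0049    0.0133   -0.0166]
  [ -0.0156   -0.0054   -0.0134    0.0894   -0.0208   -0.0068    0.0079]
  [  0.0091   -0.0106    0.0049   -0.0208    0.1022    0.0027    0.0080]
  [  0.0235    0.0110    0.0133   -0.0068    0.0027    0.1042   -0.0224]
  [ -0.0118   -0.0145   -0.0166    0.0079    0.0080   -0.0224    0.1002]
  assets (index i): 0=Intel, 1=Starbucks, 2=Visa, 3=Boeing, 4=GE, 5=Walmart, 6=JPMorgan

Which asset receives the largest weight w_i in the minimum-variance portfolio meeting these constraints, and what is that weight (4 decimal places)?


Boeing (0.2742)

x=Σ⁻¹μ = [1.2897  2.2724  1.8222  3.1159  1.2887  0.1472  0.7664]
y=Σ⁻¹𝟙 = [8.5415  13.2619  11.9156  17.4392  12.0140  8.6909  14.4878]
a=μᵀx=1.617955  b=𝟙ᵀx=10.702421  c=𝟙ᵀy=86.351023  D=ac−b²=25.170250
λ₁=(c·0.146−b)/D = (86.351023·0.146−10.702421)/25.170250 = 0.075678
λ₂=(a−b·0.146)/D = (1.617955−10.702421·0.146)/25.170250 = 0.002201
w* = 0.075678·x + 0.002201·y:
  w_0 = 0.075678·1.2897 + 0.002201·8.5415 = 0.1164  (Intel)
  w_1 = 0.075678·2.2724 + 0.002201·13.2619 = 0.2012  (Starbucks)
  w_2 = 0.075678·1.8222 + 0.002201·11.9156 = 0.1641  (Visa)
  w_3 = 0.075678·3.1159 + 0.002201·17.4392 = 0.2742  (Boeing)
  w_4 = 0.075678·1.2887 + 0.002201·12.0140 = 0.1240  (GE)
  w_5 = 0.075678·0.1472 + 0.002201·8.6909 = 0.0303  (Walmart)
  w_6 = 0.075678·0.7664 + 0.002201·14.4878 = 0.0899  (JPMorgan)
Σw_i=1.0000  μᵀw=0.1460
σ²=wᵀΣw=λ₁·μ_p+λ₂ = 0.075678·0.146 + 0.002201 = 0.013250 ≈ 0.0133
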